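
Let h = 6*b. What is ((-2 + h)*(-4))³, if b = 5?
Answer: -1404928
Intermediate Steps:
h = 30 (h = 6*5 = 30)
((-2 + h)*(-4))³ = ((-2 + 30)*(-4))³ = (28*(-4))³ = (-112)³ = -1404928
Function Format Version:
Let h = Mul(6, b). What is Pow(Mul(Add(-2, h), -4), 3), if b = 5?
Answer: -1404928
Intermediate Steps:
h = 30 (h = Mul(6, 5) = 30)
Pow(Mul(Add(-2, h), -4), 3) = Pow(Mul(Add(-2, 30), -4), 3) = Pow(Mul(28, -4), 3) = Pow(-112, 3) = -1404928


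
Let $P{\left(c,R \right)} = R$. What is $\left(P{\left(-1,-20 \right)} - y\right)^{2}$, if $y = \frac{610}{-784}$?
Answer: $\frac{56776225}{153664} \approx 369.48$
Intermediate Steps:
$y = - \frac{305}{392}$ ($y = 610 \left(- \frac{1}{784}\right) = - \frac{305}{392} \approx -0.77806$)
$\left(P{\left(-1,-20 \right)} - y\right)^{2} = \left(-20 - - \frac{305}{392}\right)^{2} = \left(-20 + \frac{305}{392}\right)^{2} = \left(- \frac{7535}{392}\right)^{2} = \frac{56776225}{153664}$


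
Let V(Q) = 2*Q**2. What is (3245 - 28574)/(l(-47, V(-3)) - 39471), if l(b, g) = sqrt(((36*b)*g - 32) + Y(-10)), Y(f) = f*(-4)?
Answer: 999760959/1557990289 + 101316*I*sqrt(1903)/1557990289 ≈ 0.6417 + 0.0028368*I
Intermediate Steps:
Y(f) = -4*f
l(b, g) = sqrt(8 + 36*b*g) (l(b, g) = sqrt(((36*b)*g - 32) - 4*(-10)) = sqrt((36*b*g - 32) + 40) = sqrt((-32 + 36*b*g) + 40) = sqrt(8 + 36*b*g))
(3245 - 28574)/(l(-47, V(-3)) - 39471) = (3245 - 28574)/(2*sqrt(2 + 9*(-47)*(2*(-3)**2)) - 39471) = -25329/(2*sqrt(2 + 9*(-47)*(2*9)) - 39471) = -25329/(2*sqrt(2 + 9*(-47)*18) - 39471) = -25329/(2*sqrt(2 - 7614) - 39471) = -25329/(2*sqrt(-7612) - 39471) = -25329/(2*(2*I*sqrt(1903)) - 39471) = -25329/(4*I*sqrt(1903) - 39471) = -25329/(-39471 + 4*I*sqrt(1903))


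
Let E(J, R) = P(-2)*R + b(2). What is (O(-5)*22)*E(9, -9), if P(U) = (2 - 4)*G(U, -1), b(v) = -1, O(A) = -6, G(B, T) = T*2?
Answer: 4884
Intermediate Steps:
G(B, T) = 2*T
P(U) = 4 (P(U) = (2 - 4)*(2*(-1)) = -2*(-2) = 4)
E(J, R) = -1 + 4*R (E(J, R) = 4*R - 1 = -1 + 4*R)
(O(-5)*22)*E(9, -9) = (-6*22)*(-1 + 4*(-9)) = -132*(-1 - 36) = -132*(-37) = 4884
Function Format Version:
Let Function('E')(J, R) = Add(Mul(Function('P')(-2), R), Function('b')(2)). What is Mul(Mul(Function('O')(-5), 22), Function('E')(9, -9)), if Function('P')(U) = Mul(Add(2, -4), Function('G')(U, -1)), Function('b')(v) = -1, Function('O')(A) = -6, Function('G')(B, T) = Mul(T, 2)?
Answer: 4884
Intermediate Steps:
Function('G')(B, T) = Mul(2, T)
Function('P')(U) = 4 (Function('P')(U) = Mul(Add(2, -4), Mul(2, -1)) = Mul(-2, -2) = 4)
Function('E')(J, R) = Add(-1, Mul(4, R)) (Function('E')(J, R) = Add(Mul(4, R), -1) = Add(-1, Mul(4, R)))
Mul(Mul(Function('O')(-5), 22), Function('E')(9, -9)) = Mul(Mul(-6, 22), Add(-1, Mul(4, -9))) = Mul(-132, Add(-1, -36)) = Mul(-132, -37) = 4884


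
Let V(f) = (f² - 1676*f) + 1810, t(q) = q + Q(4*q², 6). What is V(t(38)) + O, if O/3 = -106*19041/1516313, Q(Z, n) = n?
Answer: -106144932412/1516313 ≈ -70002.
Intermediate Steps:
t(q) = 6 + q (t(q) = q + 6 = 6 + q)
V(f) = 1810 + f² - 1676*f
O = -6055038/1516313 (O = 3*(-106*19041/1516313) = 3*(-2018346*1/1516313) = 3*(-2018346/1516313) = -6055038/1516313 ≈ -3.9933)
V(t(38)) + O = (1810 + (6 + 38)² - 1676*(6 + 38)) - 6055038/1516313 = (1810 + 44² - 1676*44) - 6055038/1516313 = (1810 + 1936 - 73744) - 6055038/1516313 = -69998 - 6055038/1516313 = -106144932412/1516313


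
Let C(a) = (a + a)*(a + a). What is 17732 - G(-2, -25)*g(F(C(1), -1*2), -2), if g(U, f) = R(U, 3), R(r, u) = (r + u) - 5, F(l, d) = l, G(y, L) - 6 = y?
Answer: 17724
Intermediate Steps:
C(a) = 4*a² (C(a) = (2*a)*(2*a) = 4*a²)
G(y, L) = 6 + y
R(r, u) = -5 + r + u
g(U, f) = -2 + U (g(U, f) = -5 + U + 3 = -2 + U)
17732 - G(-2, -25)*g(F(C(1), -1*2), -2) = 17732 - (6 - 2)*(-2 + 4*1²) = 17732 - 4*(-2 + 4*1) = 17732 - 4*(-2 + 4) = 17732 - 4*2 = 17732 - 1*8 = 17732 - 8 = 17724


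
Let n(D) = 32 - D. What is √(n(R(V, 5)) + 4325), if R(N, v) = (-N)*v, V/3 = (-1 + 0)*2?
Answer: √4327 ≈ 65.780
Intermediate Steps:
V = -6 (V = 3*((-1 + 0)*2) = 3*(-1*2) = 3*(-2) = -6)
R(N, v) = -N*v
√(n(R(V, 5)) + 4325) = √((32 - (-1)*(-6)*5) + 4325) = √((32 - 1*30) + 4325) = √((32 - 30) + 4325) = √(2 + 4325) = √4327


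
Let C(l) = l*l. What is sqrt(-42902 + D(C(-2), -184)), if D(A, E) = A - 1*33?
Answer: I*sqrt(42931) ≈ 207.2*I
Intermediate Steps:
C(l) = l**2
D(A, E) = -33 + A (D(A, E) = A - 33 = -33 + A)
sqrt(-42902 + D(C(-2), -184)) = sqrt(-42902 + (-33 + (-2)**2)) = sqrt(-42902 + (-33 + 4)) = sqrt(-42902 - 29) = sqrt(-42931) = I*sqrt(42931)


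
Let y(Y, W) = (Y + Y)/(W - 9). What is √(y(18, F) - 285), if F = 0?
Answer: 17*I ≈ 17.0*I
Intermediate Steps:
y(Y, W) = 2*Y/(-9 + W) (y(Y, W) = (2*Y)/(-9 + W) = 2*Y/(-9 + W))
√(y(18, F) - 285) = √(2*18/(-9 + 0) - 285) = √(2*18/(-9) - 285) = √(2*18*(-⅑) - 285) = √(-4 - 285) = √(-289) = 17*I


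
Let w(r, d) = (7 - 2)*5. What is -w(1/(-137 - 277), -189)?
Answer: -25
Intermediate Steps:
w(r, d) = 25 (w(r, d) = 5*5 = 25)
-w(1/(-137 - 277), -189) = -1*25 = -25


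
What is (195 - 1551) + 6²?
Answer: -1320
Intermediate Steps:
(195 - 1551) + 6² = -1356 + 36 = -1320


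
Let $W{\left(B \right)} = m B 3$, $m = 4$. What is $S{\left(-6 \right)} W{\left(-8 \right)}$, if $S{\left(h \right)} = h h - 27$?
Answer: $-864$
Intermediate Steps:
$W{\left(B \right)} = 12 B$ ($W{\left(B \right)} = 4 B 3 = 12 B$)
$S{\left(h \right)} = -27 + h^{2}$ ($S{\left(h \right)} = h^{2} - 27 = -27 + h^{2}$)
$S{\left(-6 \right)} W{\left(-8 \right)} = \left(-27 + \left(-6\right)^{2}\right) 12 \left(-8\right) = \left(-27 + 36\right) \left(-96\right) = 9 \left(-96\right) = -864$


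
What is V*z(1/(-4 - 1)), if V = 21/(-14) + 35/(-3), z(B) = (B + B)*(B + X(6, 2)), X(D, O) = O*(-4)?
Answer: -3239/75 ≈ -43.187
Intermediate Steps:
X(D, O) = -4*O
z(B) = 2*B*(-8 + B) (z(B) = (B + B)*(B - 4*2) = (2*B)*(B - 8) = (2*B)*(-8 + B) = 2*B*(-8 + B))
V = -79/6 (V = 21*(-1/14) + 35*(-1/3) = -3/2 - 35/3 = -79/6 ≈ -13.167)
V*z(1/(-4 - 1)) = -79*(-8 + 1/(-4 - 1))/(3*(-4 - 1)) = -79*(-8 + 1/(-5))/(3*(-5)) = -79*(-1)*(-8 - 1/5)/(3*5) = -79*(-1)*(-41)/(3*5*5) = -79/6*82/25 = -3239/75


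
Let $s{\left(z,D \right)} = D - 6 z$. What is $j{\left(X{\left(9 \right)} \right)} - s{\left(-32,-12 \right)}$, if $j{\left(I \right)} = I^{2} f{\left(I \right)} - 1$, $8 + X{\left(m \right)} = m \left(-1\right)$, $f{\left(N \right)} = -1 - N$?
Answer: $4443$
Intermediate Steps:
$X{\left(m \right)} = -8 - m$ ($X{\left(m \right)} = -8 + m \left(-1\right) = -8 - m$)
$j{\left(I \right)} = -1 + I^{2} \left(-1 - I\right)$ ($j{\left(I \right)} = I^{2} \left(-1 - I\right) - 1 = -1 + I^{2} \left(-1 - I\right)$)
$j{\left(X{\left(9 \right)} \right)} - s{\left(-32,-12 \right)} = \left(-1 - \left(-8 - 9\right)^{2} \left(1 - 17\right)\right) - \left(-12 - -192\right) = \left(-1 - \left(-8 - 9\right)^{2} \left(1 - 17\right)\right) - \left(-12 + 192\right) = \left(-1 - \left(-17\right)^{2} \left(1 - 17\right)\right) - 180 = \left(-1 - 289 \left(-16\right)\right) - 180 = \left(-1 + 4624\right) - 180 = 4623 - 180 = 4443$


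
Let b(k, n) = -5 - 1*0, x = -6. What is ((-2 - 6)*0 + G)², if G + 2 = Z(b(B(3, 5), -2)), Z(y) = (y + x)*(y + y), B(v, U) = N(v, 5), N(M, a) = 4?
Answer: 11664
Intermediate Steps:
B(v, U) = 4
b(k, n) = -5 (b(k, n) = -5 + 0 = -5)
Z(y) = 2*y*(-6 + y) (Z(y) = (y - 6)*(y + y) = (-6 + y)*(2*y) = 2*y*(-6 + y))
G = 108 (G = -2 + 2*(-5)*(-6 - 5) = -2 + 2*(-5)*(-11) = -2 + 110 = 108)
((-2 - 6)*0 + G)² = ((-2 - 6)*0 + 108)² = (-8*0 + 108)² = (0 + 108)² = 108² = 11664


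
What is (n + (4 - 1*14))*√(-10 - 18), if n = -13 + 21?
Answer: -4*I*√7 ≈ -10.583*I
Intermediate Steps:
n = 8
(n + (4 - 1*14))*√(-10 - 18) = (8 + (4 - 1*14))*√(-10 - 18) = (8 + (4 - 14))*√(-28) = (8 - 10)*(2*I*√7) = -4*I*√7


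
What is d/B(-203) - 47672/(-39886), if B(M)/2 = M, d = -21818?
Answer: 31770985/578347 ≈ 54.934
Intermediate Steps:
B(M) = 2*M
d/B(-203) - 47672/(-39886) = -21818/(2*(-203)) - 47672/(-39886) = -21818/(-406) - 47672*(-1/39886) = -21818*(-1/406) + 23836/19943 = 10909/203 + 23836/19943 = 31770985/578347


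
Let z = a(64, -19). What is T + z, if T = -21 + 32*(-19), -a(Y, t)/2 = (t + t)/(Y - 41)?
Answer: -14391/23 ≈ -625.70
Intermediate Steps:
a(Y, t) = -4*t/(-41 + Y) (a(Y, t) = -2*(t + t)/(Y - 41) = -2*2*t/(-41 + Y) = -4*t/(-41 + Y))
z = 76/23 (z = -4*(-19)/(-41 + 64) = -4*(-19)/23 = -4*(-19)*1/23 = 76/23 ≈ 3.3043)
T = -629 (T = -21 - 608 = -629)
T + z = -629 + 76/23 = -14391/23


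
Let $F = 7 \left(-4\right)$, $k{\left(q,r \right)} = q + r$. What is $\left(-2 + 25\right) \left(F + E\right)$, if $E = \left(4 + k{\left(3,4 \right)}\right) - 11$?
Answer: $-644$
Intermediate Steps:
$E = 0$ ($E = \left(4 + \left(3 + 4\right)\right) - 11 = \left(4 + 7\right) - 11 = 11 - 11 = 0$)
$F = -28$
$\left(-2 + 25\right) \left(F + E\right) = \left(-2 + 25\right) \left(-28 + 0\right) = 23 \left(-28\right) = -644$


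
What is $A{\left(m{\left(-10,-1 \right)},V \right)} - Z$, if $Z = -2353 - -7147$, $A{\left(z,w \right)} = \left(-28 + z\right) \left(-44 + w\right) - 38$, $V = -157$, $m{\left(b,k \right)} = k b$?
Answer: $-1214$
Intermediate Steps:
$m{\left(b,k \right)} = b k$
$A{\left(z,w \right)} = -38 + \left(-44 + w\right) \left(-28 + z\right)$ ($A{\left(z,w \right)} = \left(-44 + w\right) \left(-28 + z\right) - 38 = -38 + \left(-44 + w\right) \left(-28 + z\right)$)
$Z = 4794$ ($Z = -2353 + 7147 = 4794$)
$A{\left(m{\left(-10,-1 \right)},V \right)} - Z = \left(1194 - 44 \left(\left(-10\right) \left(-1\right)\right) - -4396 - 157 \left(\left(-10\right) \left(-1\right)\right)\right) - 4794 = \left(1194 - 440 + 4396 - 1570\right) - 4794 = 3580 - 4794 = -1214$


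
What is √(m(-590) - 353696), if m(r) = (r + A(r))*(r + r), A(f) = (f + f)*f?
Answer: 2*I*√205293374 ≈ 28656.0*I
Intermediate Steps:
A(f) = 2*f² (A(f) = (2*f)*f = 2*f²)
m(r) = 2*r*(r + 2*r²) (m(r) = (r + 2*r²)*(r + r) = (r + 2*r²)*(2*r) = 2*r*(r + 2*r²))
√(m(-590) - 353696) = √((-590)²*(2 + 4*(-590)) - 353696) = √(348100*(2 - 2360) - 353696) = √(348100*(-2358) - 353696) = √(-820819800 - 353696) = √(-821173496) = 2*I*√205293374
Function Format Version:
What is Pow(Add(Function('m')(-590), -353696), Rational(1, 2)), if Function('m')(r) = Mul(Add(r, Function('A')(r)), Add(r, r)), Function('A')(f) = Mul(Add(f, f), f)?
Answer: Mul(2, I, Pow(205293374, Rational(1, 2))) ≈ Mul(28656., I)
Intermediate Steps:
Function('A')(f) = Mul(2, Pow(f, 2)) (Function('A')(f) = Mul(Mul(2, f), f) = Mul(2, Pow(f, 2)))
Function('m')(r) = Mul(2, r, Add(r, Mul(2, Pow(r, 2)))) (Function('m')(r) = Mul(Add(r, Mul(2, Pow(r, 2))), Add(r, r)) = Mul(Add(r, Mul(2, Pow(r, 2))), Mul(2, r)) = Mul(2, r, Add(r, Mul(2, Pow(r, 2)))))
Pow(Add(Function('m')(-590), -353696), Rational(1, 2)) = Pow(Add(Mul(Pow(-590, 2), Add(2, Mul(4, -590))), -353696), Rational(1, 2)) = Pow(Add(Mul(348100, Add(2, -2360)), -353696), Rational(1, 2)) = Pow(Add(Mul(348100, -2358), -353696), Rational(1, 2)) = Pow(Add(-820819800, -353696), Rational(1, 2)) = Pow(-821173496, Rational(1, 2)) = Mul(2, I, Pow(205293374, Rational(1, 2)))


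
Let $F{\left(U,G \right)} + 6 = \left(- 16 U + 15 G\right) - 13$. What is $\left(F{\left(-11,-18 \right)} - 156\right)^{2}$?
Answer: $72361$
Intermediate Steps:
$F{\left(U,G \right)} = -19 - 16 U + 15 G$ ($F{\left(U,G \right)} = -6 - \left(13 - 15 G + 16 U\right) = -19 - 16 U + 15 G$)
$\left(F{\left(-11,-18 \right)} - 156\right)^{2} = \left(\left(-19 - -176 + 15 \left(-18\right)\right) - 156\right)^{2} = \left(\left(-19 + 176 - 270\right) - 156\right)^{2} = \left(-113 - 156\right)^{2} = \left(-269\right)^{2} = 72361$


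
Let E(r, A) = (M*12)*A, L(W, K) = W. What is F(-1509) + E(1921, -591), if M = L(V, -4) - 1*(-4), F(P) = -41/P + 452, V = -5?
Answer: 11383937/1509 ≈ 7544.0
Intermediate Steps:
F(P) = 452 - 41/P
M = -1 (M = -5 - 1*(-4) = -5 + 4 = -1)
E(r, A) = -12*A (E(r, A) = (-1*12)*A = -12*A)
F(-1509) + E(1921, -591) = (452 - 41/(-1509)) - 12*(-591) = (452 - 41*(-1/1509)) + 7092 = (452 + 41/1509) + 7092 = 682109/1509 + 7092 = 11383937/1509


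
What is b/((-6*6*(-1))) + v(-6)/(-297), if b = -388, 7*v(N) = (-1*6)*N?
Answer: -7481/693 ≈ -10.795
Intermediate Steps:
v(N) = -6*N/7 (v(N) = ((-1*6)*N)/7 = (-6*N)/7 = -6*N/7)
b/((-6*6*(-1))) + v(-6)/(-297) = -388/(-6*6*(-1)) - 6/7*(-6)/(-297) = -388/((-36*(-1))) + (36/7)*(-1/297) = -388/36 - 4/231 = -388*1/36 - 4/231 = -97/9 - 4/231 = -7481/693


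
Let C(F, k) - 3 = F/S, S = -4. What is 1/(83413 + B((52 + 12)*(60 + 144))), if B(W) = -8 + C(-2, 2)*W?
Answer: 1/129101 ≈ 7.7459e-6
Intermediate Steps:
C(F, k) = 3 - F/4 (C(F, k) = 3 + F/(-4) = 3 + F*(-¼) = 3 - F/4)
B(W) = -8 + 7*W/2 (B(W) = -8 + (3 - ¼*(-2))*W = -8 + (3 + ½)*W = -8 + 7*W/2)
1/(83413 + B((52 + 12)*(60 + 144))) = 1/(83413 + (-8 + 7*((52 + 12)*(60 + 144))/2)) = 1/(83413 + (-8 + 7*(64*204)/2)) = 1/(83413 + (-8 + (7/2)*13056)) = 1/(83413 + (-8 + 45696)) = 1/(83413 + 45688) = 1/129101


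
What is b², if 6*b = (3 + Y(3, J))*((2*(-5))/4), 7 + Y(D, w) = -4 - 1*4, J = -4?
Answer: 25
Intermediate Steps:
Y(D, w) = -15 (Y(D, w) = -7 + (-4 - 1*4) = -7 + (-4 - 4) = -7 - 8 = -15)
b = 5 (b = ((3 - 15)*((2*(-5))/4))/6 = (-(-120)/4)/6 = (-12*(-5/2))/6 = (⅙)*30 = 5)
b² = 5² = 25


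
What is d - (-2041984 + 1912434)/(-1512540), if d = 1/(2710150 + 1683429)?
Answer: -56918664691/664546398066 ≈ -0.085650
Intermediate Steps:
d = 1/4393579 ≈ 2.2760e-7
d - (-2041984 + 1912434)/(-1512540) = 1/4393579 - (-2041984 + 1912434)/(-1512540) = 1/4393579 - (-129550)*(-1)/1512540 = 1/4393579 - 1*12955/151254 = 1/4393579 - 12955/151254 = -56918664691/664546398066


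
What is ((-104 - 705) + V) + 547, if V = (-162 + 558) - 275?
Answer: -141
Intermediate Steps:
V = 121 (V = 396 - 275 = 121)
((-104 - 705) + V) + 547 = ((-104 - 705) + 121) + 547 = (-809 + 121) + 547 = -688 + 547 = -141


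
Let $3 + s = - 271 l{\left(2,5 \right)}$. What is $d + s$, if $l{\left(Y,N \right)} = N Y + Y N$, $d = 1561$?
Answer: $-3862$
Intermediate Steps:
$l{\left(Y,N \right)} = 2 N Y$ ($l{\left(Y,N \right)} = N Y + N Y = 2 N Y$)
$s = -5423$ ($s = -3 - 271 \cdot 2 \cdot 5 \cdot 2 = -3 - 5420 = -5423$)
$d + s = 1561 - 5423 = -3862$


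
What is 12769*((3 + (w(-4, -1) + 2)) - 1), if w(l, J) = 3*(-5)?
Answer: -140459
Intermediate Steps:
w(l, J) = -15
12769*((3 + (w(-4, -1) + 2)) - 1) = 12769*((3 + (-15 + 2)) - 1) = 12769*((3 - 13) - 1) = 12769*(-10 - 1) = 12769*(-11) = -140459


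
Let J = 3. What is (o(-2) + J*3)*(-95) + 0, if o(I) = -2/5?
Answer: -817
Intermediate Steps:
o(I) = -2/5 (o(I) = -2*1/5 = -2/5)
(o(-2) + J*3)*(-95) + 0 = (-2/5 + 3*3)*(-95) + 0 = (-2/5 + 9)*(-95) + 0 = (43/5)*(-95) + 0 = -817 + 0 = -817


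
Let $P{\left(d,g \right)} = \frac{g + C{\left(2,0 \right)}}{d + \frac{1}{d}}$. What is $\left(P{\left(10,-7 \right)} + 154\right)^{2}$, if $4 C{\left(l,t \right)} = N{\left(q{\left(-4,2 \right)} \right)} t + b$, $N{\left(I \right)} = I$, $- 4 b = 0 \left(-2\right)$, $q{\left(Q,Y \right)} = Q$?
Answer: $\frac{239754256}{10201} \approx 23503.0$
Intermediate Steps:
$b = 0$ ($b = - \frac{0 \left(-2\right)}{4} = \left(- \frac{1}{4}\right) 0 = 0$)
$C{\left(l,t \right)} = - t$ ($C{\left(l,t \right)} = \frac{- 4 t + 0}{4} = \frac{\left(-4\right) t}{4} = - t$)
$P{\left(d,g \right)} = \frac{g}{d + \frac{1}{d}}$ ($P{\left(d,g \right)} = \frac{g - 0}{d + \frac{1}{d}} = \frac{g + 0}{d + \frac{1}{d}} = \frac{g}{d + \frac{1}{d}}$)
$\left(P{\left(10,-7 \right)} + 154\right)^{2} = \left(10 \left(-7\right) \frac{1}{1 + 10^{2}} + 154\right)^{2} = \left(10 \left(-7\right) \frac{1}{1 + 100} + 154\right)^{2} = \left(10 \left(-7\right) \frac{1}{101} + 154\right)^{2} = \left(- \frac{70}{101} + 154\right)^{2} = \left(\frac{15484}{101}\right)^{2} = \frac{239754256}{10201}$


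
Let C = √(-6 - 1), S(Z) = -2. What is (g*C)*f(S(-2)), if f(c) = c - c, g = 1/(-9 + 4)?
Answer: 0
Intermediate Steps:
g = -⅕ (g = 1/(-5) = -⅕ ≈ -0.20000)
f(c) = 0
C = I*√7 (C = √(-7) = I*√7 ≈ 2.6458*I)
(g*C)*f(S(-2)) = -I*√7/5*0 = 0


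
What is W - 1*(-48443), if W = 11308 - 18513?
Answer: 41238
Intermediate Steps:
W = -7205
W - 1*(-48443) = -7205 - 1*(-48443) = -7205 + 48443 = 41238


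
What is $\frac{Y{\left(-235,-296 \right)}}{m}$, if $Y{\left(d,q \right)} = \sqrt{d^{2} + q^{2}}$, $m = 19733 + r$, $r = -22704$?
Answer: $- \frac{\sqrt{142841}}{2971} \approx -0.12721$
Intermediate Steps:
$m = -2971$ ($m = 19733 - 22704 = -2971$)
$\frac{Y{\left(-235,-296 \right)}}{m} = \frac{\sqrt{\left(-235\right)^{2} + \left(-296\right)^{2}}}{-2971} = \sqrt{55225 + 87616} \left(- \frac{1}{2971}\right) = \sqrt{142841} \left(- \frac{1}{2971}\right) = - \frac{\sqrt{142841}}{2971}$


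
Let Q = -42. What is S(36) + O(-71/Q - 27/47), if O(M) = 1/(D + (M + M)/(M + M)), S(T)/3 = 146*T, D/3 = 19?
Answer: 914545/58 ≈ 15768.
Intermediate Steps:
D = 57 (D = 3*19 = 57)
S(T) = 438*T (S(T) = 3*(146*T) = 438*T)
O(M) = 1/58 (O(M) = 1/(57 + (M + M)/(M + M)) = 1/(57 + (2*M)/((2*M))) = 1/(57 + (2*M)*(1/(2*M))) = 1/(57 + 1) = 1/58)
S(36) + O(-71/Q - 27/47) = 438*36 + 1/58 = 15768 + 1/58 = 914545/58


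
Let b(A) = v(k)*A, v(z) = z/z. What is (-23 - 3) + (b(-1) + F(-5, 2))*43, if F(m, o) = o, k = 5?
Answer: 17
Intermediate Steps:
v(z) = 1
b(A) = A (b(A) = 1*A = A)
(-23 - 3) + (b(-1) + F(-5, 2))*43 = (-23 - 3) + (-1 + 2)*43 = -26 + 1*43 = -26 + 43 = 17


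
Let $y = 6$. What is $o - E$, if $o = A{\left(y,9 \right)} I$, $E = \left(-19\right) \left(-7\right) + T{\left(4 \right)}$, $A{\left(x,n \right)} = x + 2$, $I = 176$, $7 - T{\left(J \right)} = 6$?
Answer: $1274$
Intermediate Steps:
$T{\left(J \right)} = 1$ ($T{\left(J \right)} = 7 - 6 = 1$)
$A{\left(x,n \right)} = 2 + x$
$E = 134$ ($E = \left(-19\right) \left(-7\right) + 1 = 133 + 1 = 134$)
$o = 1408$ ($o = \left(2 + 6\right) 176 = 8 \cdot 176 = 1408$)
$o - E = 1408 - 134 = 1274$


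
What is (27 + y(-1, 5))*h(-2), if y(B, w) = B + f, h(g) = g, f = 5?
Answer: -62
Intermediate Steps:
y(B, w) = 5 + B (y(B, w) = B + 5 = 5 + B)
(27 + y(-1, 5))*h(-2) = (27 + (5 - 1))*(-2) = (27 + 4)*(-2) = 31*(-2) = -62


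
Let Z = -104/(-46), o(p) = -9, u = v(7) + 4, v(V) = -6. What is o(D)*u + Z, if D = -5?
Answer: 466/23 ≈ 20.261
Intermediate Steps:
u = -2 (u = -6 + 4 = -2)
Z = 52/23 (Z = -104*(-1/46) = 52/23 ≈ 2.2609)
o(D)*u + Z = -9*(-2) + 52/23 = 18 + 52/23 = 466/23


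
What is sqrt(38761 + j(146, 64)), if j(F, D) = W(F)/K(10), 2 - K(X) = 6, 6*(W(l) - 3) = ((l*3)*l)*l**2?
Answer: I*sqrt(227030887)/2 ≈ 7533.8*I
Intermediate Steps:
W(l) = 3 + l**4/2 (W(l) = 3 + (((l*3)*l)*l**2)/6 = 3 + (((3*l)*l)*l**2)/6 = 3 + ((3*l**2)*l**2)/6 = 3 + (3*l**4)/6 = 3 + l**4/2)
K(X) = -4 (K(X) = 2 - 1*6 = 2 - 6 = -4)
j(F, D) = -3/4 - F**4/8 (j(F, D) = (3 + F**4/2)/(-4) = (3 + F**4/2)*(-1/4) = -3/4 - F**4/8)
sqrt(38761 + j(146, 64)) = sqrt(38761 + (-3/4 - 1/8*146**4)) = sqrt(38761 + (-3/4 - 1/8*454371856)) = sqrt(38761 + (-3/4 - 56796482)) = sqrt(38761 - 227185931/4) = sqrt(-227030887/4) = I*sqrt(227030887)/2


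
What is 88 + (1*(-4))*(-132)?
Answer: 616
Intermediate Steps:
88 + (1*(-4))*(-132) = 88 - 4*(-132) = 88 + 528 = 616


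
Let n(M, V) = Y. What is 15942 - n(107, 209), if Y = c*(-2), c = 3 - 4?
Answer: 15940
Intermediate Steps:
c = -1
Y = 2 (Y = -1*(-2) = 2)
n(M, V) = 2
15942 - n(107, 209) = 15942 - 1*2 = 15942 - 2 = 15940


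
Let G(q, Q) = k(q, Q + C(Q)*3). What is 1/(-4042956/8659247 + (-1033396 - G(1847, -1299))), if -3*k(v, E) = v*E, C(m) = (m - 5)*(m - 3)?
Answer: 8659247/27138237943370607 ≈ 3.1908e-10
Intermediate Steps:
C(m) = (-5 + m)*(-3 + m)
k(v, E) = -E*v/3 (k(v, E) = -v*E/3 = -E*v/3)
G(q, Q) = -q*(45 - 23*Q + 3*Q²)/3 (G(q, Q) = -(Q + (15 + Q² - 8*Q)*3)*q/3 = -(Q + (45 - 24*Q + 3*Q²))*q/3 = -(45 - 23*Q + 3*Q²)*q/3 = -q*(45 - 23*Q + 3*Q²)/3)
1/(-4042956/8659247 + (-1033396 - G(1847, -1299))) = 1/(-4042956/8659247 + (-1033396 - 1847*(-45 - 3*(-1299)² + 23*(-1299))/3)) = 1/(-4042956*1/8659247 + (-1033396 - 1847*(-45 - 3*1687401 - 29877)/3)) = 1/(-4042956/8659247 + (-1033396 - 1847*(-45 - 5062203 - 29877)/3)) = 1/(-4042956/8659247 + (-1033396 - 1847*(-5092125)/3)) = 1/(-4042956/8659247 + (-1033396 - 1*(-3135051625))) = 1/(-4042956/8659247 + (-1033396 + 3135051625)) = 1/(-4042956/8659247 + 3134018229) = 1/(27138237943370607/8659247) = 8659247/27138237943370607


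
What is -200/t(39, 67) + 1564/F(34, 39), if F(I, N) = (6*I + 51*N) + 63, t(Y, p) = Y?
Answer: -10839/2444 ≈ -4.4349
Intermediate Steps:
F(I, N) = 63 + 6*I + 51*N
-200/t(39, 67) + 1564/F(34, 39) = -200/39 + 1564/(63 + 6*34 + 51*39) = -200*1/39 + 1564/(63 + 204 + 1989) = -200/39 + 1564/2256 = -200/39 + 1564*(1/2256) = -200/39 + 391/564 = -10839/2444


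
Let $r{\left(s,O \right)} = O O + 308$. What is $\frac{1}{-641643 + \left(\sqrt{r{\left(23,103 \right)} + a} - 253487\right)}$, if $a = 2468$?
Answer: $- \frac{179026}{160251540703} - \frac{\sqrt{13385}}{801257703515} \approx -1.1173 \cdot 10^{-6}$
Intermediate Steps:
$r{\left(s,O \right)} = 308 + O^{2}$ ($r{\left(s,O \right)} = O^{2} + 308 = 308 + O^{2}$)
$\frac{1}{-641643 + \left(\sqrt{r{\left(23,103 \right)} + a} - 253487\right)} = \frac{1}{-641643 - \left(253487 - \sqrt{\left(308 + 103^{2}\right) + 2468}\right)} = \frac{1}{-641643 - \left(253487 - \sqrt{\left(308 + 10609\right) + 2468}\right)} = \frac{1}{-641643 - \left(253487 - \sqrt{10917 + 2468}\right)} = \frac{1}{-641643 - \left(253487 - \sqrt{13385}\right)} = \frac{1}{-895130 + \sqrt{13385}}$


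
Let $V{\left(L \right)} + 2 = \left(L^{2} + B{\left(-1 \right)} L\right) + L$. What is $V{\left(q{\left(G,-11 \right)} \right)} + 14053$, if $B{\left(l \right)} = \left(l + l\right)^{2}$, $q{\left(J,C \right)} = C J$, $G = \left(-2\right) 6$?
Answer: $32135$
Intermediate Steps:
$G = -12$
$B{\left(l \right)} = 4 l^{2}$ ($B{\left(l \right)} = \left(2 l\right)^{2} = 4 l^{2}$)
$V{\left(L \right)} = -2 + L^{2} + 5 L$ ($V{\left(L \right)} = -2 + \left(\left(L^{2} + 4 \left(-1\right)^{2} L\right) + L\right) = -2 + \left(\left(L^{2} + 4 \cdot 1 L\right) + L\right) = -2 + \left(\left(L^{2} + 4 L\right) + L\right) = -2 + \left(L^{2} + 5 L\right) = -2 + L^{2} + 5 L$)
$V{\left(q{\left(G,-11 \right)} \right)} + 14053 = \left(-2 + \left(\left(-11\right) \left(-12\right)\right)^{2} + 5 \left(\left(-11\right) \left(-12\right)\right)\right) + 14053 = \left(-2 + 132^{2} + 5 \cdot 132\right) + 14053 = \left(-2 + 17424 + 660\right) + 14053 = 18082 + 14053 = 32135$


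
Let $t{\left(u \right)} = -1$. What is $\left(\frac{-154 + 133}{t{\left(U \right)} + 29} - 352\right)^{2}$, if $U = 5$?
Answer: $\frac{1990921}{16} \approx 1.2443 \cdot 10^{5}$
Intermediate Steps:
$\left(\frac{-154 + 133}{t{\left(U \right)} + 29} - 352\right)^{2} = \left(\frac{-154 + 133}{-1 + 29} - 352\right)^{2} = \left(- \frac{21}{28} - 352\right)^{2} = \left(\left(-21\right) \frac{1}{28} - 352\right)^{2} = \left(- \frac{3}{4} - 352\right)^{2} = \left(- \frac{1411}{4}\right)^{2} = \frac{1990921}{16}$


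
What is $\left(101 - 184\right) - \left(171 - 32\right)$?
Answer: $-222$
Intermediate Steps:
$\left(101 - 184\right) - \left(171 - 32\right) = \left(101 - 184\right) - 139 = -83 - 139 = -222$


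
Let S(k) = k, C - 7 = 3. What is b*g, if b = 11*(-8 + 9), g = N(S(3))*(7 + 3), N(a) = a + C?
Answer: 1430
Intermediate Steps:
C = 10 (C = 7 + 3 = 10)
N(a) = 10 + a (N(a) = a + 10 = 10 + a)
g = 130 (g = (10 + 3)*(7 + 3) = 13*10 = 130)
b = 11 (b = 11*1 = 11)
b*g = 11*130 = 1430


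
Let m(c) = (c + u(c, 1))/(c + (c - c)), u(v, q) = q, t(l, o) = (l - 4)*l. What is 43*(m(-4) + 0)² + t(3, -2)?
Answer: 339/16 ≈ 21.188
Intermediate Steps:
t(l, o) = l*(-4 + l) (t(l, o) = (-4 + l)*l = l*(-4 + l))
m(c) = (1 + c)/c (m(c) = (c + 1)/(c + (c - c)) = (1 + c)/(c + 0) = (1 + c)/c)
43*(m(-4) + 0)² + t(3, -2) = 43*((1 - 4)/(-4) + 0)² + 3*(-4 + 3) = 43*(-¼*(-3) + 0)² + 3*(-1) = 43*(¾ + 0)² - 3 = 43*(¾)² - 3 = 43*(9/16) - 3 = 387/16 - 3 = 339/16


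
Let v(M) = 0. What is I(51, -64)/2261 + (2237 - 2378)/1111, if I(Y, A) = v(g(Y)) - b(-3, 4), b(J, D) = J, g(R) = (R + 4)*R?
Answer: -315468/2511971 ≈ -0.12559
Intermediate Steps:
g(R) = R*(4 + R) (g(R) = (4 + R)*R = R*(4 + R))
I(Y, A) = 3 (I(Y, A) = 0 - 1*(-3) = 0 + 3 = 3)
I(51, -64)/2261 + (2237 - 2378)/1111 = 3/2261 + (2237 - 2378)/1111 = 3*(1/2261) - 141*1/1111 = 3/2261 - 141/1111 = -315468/2511971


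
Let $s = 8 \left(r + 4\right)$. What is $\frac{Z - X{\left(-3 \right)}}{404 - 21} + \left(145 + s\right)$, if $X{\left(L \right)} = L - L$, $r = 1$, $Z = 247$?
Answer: $\frac{71102}{383} \approx 185.65$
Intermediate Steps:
$X{\left(L \right)} = 0$
$s = 40$ ($s = 8 \left(1 + 4\right) = 8 \cdot 5 = 40$)
$\frac{Z - X{\left(-3 \right)}}{404 - 21} + \left(145 + s\right) = \frac{247 - 0}{404 - 21} + \left(145 + 40\right) = \frac{247 + 0}{383} + 185 = \frac{1}{383} \cdot 247 + 185 = \frac{247}{383} + 185 = \frac{71102}{383}$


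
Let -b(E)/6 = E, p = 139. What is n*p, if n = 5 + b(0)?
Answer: 695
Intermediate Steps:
b(E) = -6*E
n = 5 (n = 5 - 6*0 = 5 + 0 = 5)
n*p = 5*139 = 695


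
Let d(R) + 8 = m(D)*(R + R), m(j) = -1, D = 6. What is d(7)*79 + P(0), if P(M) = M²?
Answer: -1738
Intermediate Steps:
d(R) = -8 - 2*R (d(R) = -8 - (R + R) = -8 - 2*R)
d(7)*79 + P(0) = (-8 - 2*7)*79 + 0² = (-8 - 14)*79 + 0 = -22*79 + 0 = -1738 + 0 = -1738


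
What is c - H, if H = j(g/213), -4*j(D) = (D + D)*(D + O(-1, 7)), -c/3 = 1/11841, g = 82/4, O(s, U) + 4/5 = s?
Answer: -589084943/7162857720 ≈ -0.082242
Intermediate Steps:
O(s, U) = -⅘ + s
g = 41/2 (g = 82*(¼) = 41/2 ≈ 20.500)
c = -1/3947 (c = -3/11841 = -3*1/11841 = -1/3947 ≈ -0.00025336)
j(D) = -D*(-9/5 + D)/2 (j(D) = -(D + D)*(D + (-⅘ - 1))/4 = -2*D*(D - 9/5)/4 = -2*D*(-9/5 + D)/4 = -D*(-9/5 + D)/2)
H = 148789/1814760 (H = ((41/2)/213)*(9 - 205/(2*213))/10 = ((41/2)*(1/213))*(9 - 205/(2*213))/10 = (⅒)*(41/426)*(9 - 5*41/426) = (⅒)*(41/426)*(9 - 205/426) = (⅒)*(41/426)*(3629/426) = 148789/1814760 ≈ 0.081988)
c - H = -1/3947 - 1*148789/1814760 = -1/3947 - 148789/1814760 = -589084943/7162857720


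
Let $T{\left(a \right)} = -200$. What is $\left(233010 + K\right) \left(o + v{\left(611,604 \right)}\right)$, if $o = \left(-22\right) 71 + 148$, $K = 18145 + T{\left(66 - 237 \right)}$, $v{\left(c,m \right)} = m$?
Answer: $-203273550$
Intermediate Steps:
$K = 17945$ ($K = 18145 - 200 = 17945$)
$o = -1414$ ($o = -1562 + 148 = -1414$)
$\left(233010 + K\right) \left(o + v{\left(611,604 \right)}\right) = \left(233010 + 17945\right) \left(-1414 + 604\right) = 250955 \left(-810\right) = -203273550$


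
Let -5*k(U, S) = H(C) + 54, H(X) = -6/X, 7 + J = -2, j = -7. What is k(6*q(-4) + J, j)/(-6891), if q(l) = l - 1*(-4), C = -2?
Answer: 19/11485 ≈ 0.0016543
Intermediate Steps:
q(l) = 4 + l (q(l) = l + 4 = 4 + l)
J = -9 (J = -7 - 2 = -9)
k(U, S) = -57/5 (k(U, S) = -(-6/(-2) + 54)/5 = -(-6*(-½) + 54)/5 = -(3 + 54)/5 = -⅕*57 = -57/5)
k(6*q(-4) + J, j)/(-6891) = -57/5/(-6891) = -57/5*(-1/6891) = 19/11485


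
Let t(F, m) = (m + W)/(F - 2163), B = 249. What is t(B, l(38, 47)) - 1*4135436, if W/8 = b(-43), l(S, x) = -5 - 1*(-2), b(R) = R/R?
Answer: -7915224509/1914 ≈ -4.1354e+6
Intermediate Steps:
b(R) = 1
l(S, x) = -3 (l(S, x) = -5 + 2 = -3)
W = 8 (W = 8*1 = 8)
t(F, m) = (8 + m)/(-2163 + F) (t(F, m) = (m + 8)/(F - 2163) = (8 + m)/(-2163 + F))
t(B, l(38, 47)) - 1*4135436 = (8 - 3)/(-2163 + 249) - 1*4135436 = 5/(-1914) - 4135436 = -1/1914*5 - 4135436 = -5/1914 - 4135436 = -7915224509/1914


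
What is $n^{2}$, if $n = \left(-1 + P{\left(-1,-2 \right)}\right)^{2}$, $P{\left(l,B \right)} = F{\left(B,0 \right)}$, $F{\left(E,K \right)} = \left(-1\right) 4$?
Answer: $625$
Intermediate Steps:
$F{\left(E,K \right)} = -4$
$P{\left(l,B \right)} = -4$
$n = 25$ ($n = \left(-1 - 4\right)^{2} = \left(-5\right)^{2} = 25$)
$n^{2} = 25^{2} = 625$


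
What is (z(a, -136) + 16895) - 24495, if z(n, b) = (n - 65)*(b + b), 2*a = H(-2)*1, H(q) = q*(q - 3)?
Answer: 8720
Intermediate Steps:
H(q) = q*(-3 + q)
a = 5 (a = (-2*(-3 - 2)*1)/2 = (-2*(-5)*1)/2 = (10*1)/2 = (½)*10 = 5)
z(n, b) = 2*b*(-65 + n) (z(n, b) = (-65 + n)*(2*b) = 2*b*(-65 + n))
(z(a, -136) + 16895) - 24495 = (2*(-136)*(-65 + 5) + 16895) - 24495 = (2*(-136)*(-60) + 16895) - 24495 = (16320 + 16895) - 24495 = 33215 - 24495 = 8720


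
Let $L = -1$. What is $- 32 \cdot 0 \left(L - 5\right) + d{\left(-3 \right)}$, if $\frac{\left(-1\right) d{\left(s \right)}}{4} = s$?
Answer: $12$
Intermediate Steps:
$d{\left(s \right)} = - 4 s$
$- 32 \cdot 0 \left(L - 5\right) + d{\left(-3 \right)} = - 32 \cdot 0 \left(-1 - 5\right) - -12 = - 32 \cdot 0 \left(-6\right) + 12 = \left(-32\right) 0 + 12 = 0 + 12 = 12$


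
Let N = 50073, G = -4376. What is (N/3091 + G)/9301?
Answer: -13476143/28749391 ≈ -0.46875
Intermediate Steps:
(N/3091 + G)/9301 = (50073/3091 - 4376)/9301 = (50073*(1/3091) - 4376)*(1/9301) = (50073/3091 - 4376)*(1/9301) = -13476143/3091*1/9301 = -13476143/28749391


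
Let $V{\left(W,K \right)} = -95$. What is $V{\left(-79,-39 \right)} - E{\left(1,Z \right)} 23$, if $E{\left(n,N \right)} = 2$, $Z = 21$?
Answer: $-141$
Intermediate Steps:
$V{\left(-79,-39 \right)} - E{\left(1,Z \right)} 23 = -95 - 2 \cdot 23 = -95 - 46 = -141$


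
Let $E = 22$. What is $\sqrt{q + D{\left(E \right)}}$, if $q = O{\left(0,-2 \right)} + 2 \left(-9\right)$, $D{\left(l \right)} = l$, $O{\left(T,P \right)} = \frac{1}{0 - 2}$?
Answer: $\frac{\sqrt{14}}{2} \approx 1.8708$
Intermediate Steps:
$O{\left(T,P \right)} = - \frac{1}{2}$ ($O{\left(T,P \right)} = \frac{1}{-2} = - \frac{1}{2}$)
$q = - \frac{37}{2}$ ($q = - \frac{1}{2} + 2 \left(-9\right) = - \frac{1}{2} - 18 = - \frac{37}{2} \approx -18.5$)
$\sqrt{q + D{\left(E \right)}} = \sqrt{- \frac{37}{2} + 22} = \sqrt{\frac{7}{2}} = \frac{\sqrt{14}}{2}$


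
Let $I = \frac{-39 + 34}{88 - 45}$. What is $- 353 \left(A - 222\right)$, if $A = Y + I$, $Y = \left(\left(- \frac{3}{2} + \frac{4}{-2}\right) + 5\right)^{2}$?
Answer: $\frac{13349401}{172} \approx 77613.0$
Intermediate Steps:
$Y = \frac{9}{4}$ ($Y = \left(\left(\left(-3\right) \frac{1}{2} + 4 \left(- \frac{1}{2}\right)\right) + 5\right)^{2} = \left(\left(- \frac{3}{2} - 2\right) + 5\right)^{2} = \left(- \frac{7}{2} + 5\right)^{2} = \left(\frac{3}{2}\right)^{2} = \frac{9}{4} \approx 2.25$)
$I = - \frac{5}{43} \approx -0.11628$
$A = \frac{367}{172}$ ($A = \frac{9}{4} - \frac{5}{43} = \frac{367}{172} \approx 2.1337$)
$- 353 \left(A - 222\right) = - 353 \left(\frac{367}{172} - 222\right) = \left(-353\right) \left(- \frac{37817}{172}\right) = \frac{13349401}{172}$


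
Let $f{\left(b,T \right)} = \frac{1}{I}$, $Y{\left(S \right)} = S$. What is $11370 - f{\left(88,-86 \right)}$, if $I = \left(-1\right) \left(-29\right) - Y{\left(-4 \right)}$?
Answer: $\frac{375209}{33} \approx 11370.0$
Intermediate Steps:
$I = 33$ ($I = \left(-1\right) \left(-29\right) - -4 = 29 + 4 = 33$)
$f{\left(b,T \right)} = \frac{1}{33}$
$11370 - f{\left(88,-86 \right)} = 11370 - \frac{1}{33} = \frac{375209}{33}$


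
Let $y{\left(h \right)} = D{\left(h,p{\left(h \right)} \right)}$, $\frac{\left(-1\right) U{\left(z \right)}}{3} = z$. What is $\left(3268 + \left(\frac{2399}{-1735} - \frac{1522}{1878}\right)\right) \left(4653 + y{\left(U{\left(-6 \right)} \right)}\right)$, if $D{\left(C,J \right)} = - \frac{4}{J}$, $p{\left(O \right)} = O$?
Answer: $\frac{44559507626000}{2932497} \approx 1.5195 \cdot 10^{7}$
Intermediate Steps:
$U{\left(z \right)} = - 3 z$
$y{\left(h \right)} = - \frac{4}{h}$
$\left(3268 + \left(\frac{2399}{-1735} - \frac{1522}{1878}\right)\right) \left(4653 + y{\left(U{\left(-6 \right)} \right)}\right) = \left(3268 + \left(\frac{2399}{-1735} - \frac{1522}{1878}\right)\right) \left(4653 - \frac{4}{\left(-3\right) \left(-6\right)}\right) = \left(3268 + \left(2399 \left(- \frac{1}{1735}\right) - \frac{761}{939}\right)\right) \left(4653 - \frac{4}{18}\right) = \left(3268 - \frac{3572996}{1629165}\right) \left(4653 - \frac{2}{9}\right) = \frac{5320538224}{1629165} \cdot \frac{41875}{9} = \frac{44559507626000}{2932497}$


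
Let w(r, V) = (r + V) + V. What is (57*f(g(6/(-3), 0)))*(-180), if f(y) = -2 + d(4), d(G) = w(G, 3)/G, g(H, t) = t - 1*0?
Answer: -5130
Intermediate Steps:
w(r, V) = r + 2*V (w(r, V) = (V + r) + V = r + 2*V)
g(H, t) = t (g(H, t) = t + 0 = t)
d(G) = (6 + G)/G (d(G) = (G + 2*3)/G = (G + 6)/G = (6 + G)/G)
f(y) = ½ (f(y) = -2 + (6 + 4)/4 = -2 + (¼)*10 = -2 + 5/2 = ½)
(57*f(g(6/(-3), 0)))*(-180) = (57*(½))*(-180) = (57/2)*(-180) = -5130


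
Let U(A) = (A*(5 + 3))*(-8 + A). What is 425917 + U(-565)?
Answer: 3015877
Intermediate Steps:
U(A) = 8*A*(-8 + A) (U(A) = (A*8)*(-8 + A) = (8*A)*(-8 + A) = 8*A*(-8 + A))
425917 + U(-565) = 425917 + 8*(-565)*(-8 - 565) = 425917 + 8*(-565)*(-573) = 425917 + 2589960 = 3015877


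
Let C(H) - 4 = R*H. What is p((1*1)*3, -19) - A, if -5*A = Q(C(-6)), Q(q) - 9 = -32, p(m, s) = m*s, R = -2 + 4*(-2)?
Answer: -308/5 ≈ -61.600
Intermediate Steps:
R = -10 (R = -2 - 8 = -10)
C(H) = 4 - 10*H
Q(q) = -23 (Q(q) = 9 - 32 = -23)
A = 23/5 (A = -⅕*(-23) = 23/5 ≈ 4.6000)
p((1*1)*3, -19) - A = ((1*1)*3)*(-19) - 1*23/5 = (1*3)*(-19) - 23/5 = 3*(-19) - 23/5 = -57 - 23/5 = -308/5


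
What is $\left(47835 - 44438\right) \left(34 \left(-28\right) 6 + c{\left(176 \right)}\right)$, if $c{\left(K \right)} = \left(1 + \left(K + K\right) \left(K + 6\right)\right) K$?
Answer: $38283266016$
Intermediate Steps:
$c{\left(K \right)} = K \left(1 + 2 K \left(6 + K\right)\right)$ ($c{\left(K \right)} = \left(1 + 2 K \left(6 + K\right)\right) K = K \left(1 + 2 K \left(6 + K\right)\right)$)
$\left(47835 - 44438\right) \left(34 \left(-28\right) 6 + c{\left(176 \right)}\right) = \left(47835 - 44438\right) \left(34 \left(-28\right) 6 + 176 \left(1 + 2 \cdot 176^{2} + 12 \cdot 176\right)\right) = 3397 \left(\left(-952\right) 6 + 176 \left(1 + 2 \cdot 30976 + 2112\right)\right) = 3397 \left(-5712 + 176 \left(1 + 61952 + 2112\right)\right) = 3397 \left(-5712 + 176 \cdot 64065\right) = 3397 \left(-5712 + 11275440\right) = 3397 \cdot 11269728 = 38283266016$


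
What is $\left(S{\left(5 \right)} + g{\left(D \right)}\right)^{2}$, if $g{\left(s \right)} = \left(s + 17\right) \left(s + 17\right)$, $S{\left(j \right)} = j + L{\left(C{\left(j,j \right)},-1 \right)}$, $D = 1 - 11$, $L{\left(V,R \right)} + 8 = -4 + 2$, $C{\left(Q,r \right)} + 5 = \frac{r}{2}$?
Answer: $1936$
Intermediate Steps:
$C{\left(Q,r \right)} = -5 + \frac{r}{2}$
$L{\left(V,R \right)} = -10$ ($L{\left(V,R \right)} = -8 + \left(-4 + 2\right) = -8 - 2 = -10$)
$D = -10$ ($D = 1 - 11 = -10$)
$S{\left(j \right)} = -10 + j$ ($S{\left(j \right)} = j - 10 = -10 + j$)
$g{\left(s \right)} = \left(17 + s\right)^{2}$ ($g{\left(s \right)} = \left(17 + s\right) \left(17 + s\right) = \left(17 + s\right)^{2}$)
$\left(S{\left(5 \right)} + g{\left(D \right)}\right)^{2} = \left(\left(-10 + 5\right) + \left(17 - 10\right)^{2}\right)^{2} = \left(-5 + 7^{2}\right)^{2} = \left(-5 + 49\right)^{2} = 44^{2} = 1936$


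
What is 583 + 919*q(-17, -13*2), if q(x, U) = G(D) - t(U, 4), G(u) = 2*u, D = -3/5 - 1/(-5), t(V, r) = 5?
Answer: -23736/5 ≈ -4747.2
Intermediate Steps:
D = -⅖ (D = -3*⅕ - 1*(-⅕) = -⅗ + ⅕ = -⅖ ≈ -0.40000)
q(x, U) = -29/5 (q(x, U) = 2*(-⅖) - 1*5 = -⅘ - 5 = -29/5)
583 + 919*q(-17, -13*2) = 583 + 919*(-29/5) = 583 - 26651/5 = -23736/5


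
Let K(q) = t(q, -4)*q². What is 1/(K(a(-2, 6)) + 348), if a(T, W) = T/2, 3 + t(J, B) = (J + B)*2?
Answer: 1/335 ≈ 0.0029851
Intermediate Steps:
t(J, B) = -3 + 2*B + 2*J (t(J, B) = -3 + (J + B)*2 = -3 + (B + J)*2 = -3 + (2*B + 2*J) = -3 + 2*B + 2*J)
a(T, W) = T/2 (a(T, W) = T*(½) = T/2)
K(q) = q²*(-11 + 2*q) (K(q) = (-3 + 2*(-4) + 2*q)*q² = (-3 - 8 + 2*q)*q² = (-11 + 2*q)*q² = q²*(-11 + 2*q))
1/(K(a(-2, 6)) + 348) = 1/(((½)*(-2))²*(-11 + 2*((½)*(-2))) + 348) = 1/((-1)²*(-11 + 2*(-1)) + 348) = 1/(1*(-11 - 2) + 348) = 1/(1*(-13) + 348) = 1/(-13 + 348) = 1/335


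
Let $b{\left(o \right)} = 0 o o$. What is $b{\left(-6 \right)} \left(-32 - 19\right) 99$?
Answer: $0$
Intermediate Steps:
$b{\left(o \right)} = 0$ ($b{\left(o \right)} = 0 o = 0$)
$b{\left(-6 \right)} \left(-32 - 19\right) 99 = 0 \left(-32 - 19\right) 99 = 0 \left(-51\right) 99 = 0 \cdot 99 = 0$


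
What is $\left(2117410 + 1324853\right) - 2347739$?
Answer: $1094524$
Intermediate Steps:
$\left(2117410 + 1324853\right) - 2347739 = 3442263 - 2347739 = 1094524$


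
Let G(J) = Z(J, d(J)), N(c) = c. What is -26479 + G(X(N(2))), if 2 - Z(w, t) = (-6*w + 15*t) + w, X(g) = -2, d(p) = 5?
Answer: -26562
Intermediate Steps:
Z(w, t) = 2 - 15*t + 5*w (Z(w, t) = 2 - ((-6*w + 15*t) + w) = 2 - (-5*w + 15*t) = 2 + (-15*t + 5*w) = 2 - 15*t + 5*w)
G(J) = -73 + 5*J (G(J) = 2 - 15*5 + 5*J = 2 - 75 + 5*J = -73 + 5*J)
-26479 + G(X(N(2))) = -26479 + (-73 + 5*(-2)) = -26479 + (-73 - 10) = -26479 - 83 = -26562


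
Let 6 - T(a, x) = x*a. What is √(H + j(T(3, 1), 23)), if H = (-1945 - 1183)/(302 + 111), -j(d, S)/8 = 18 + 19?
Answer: 8*I*√809067/413 ≈ 17.423*I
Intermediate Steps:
T(a, x) = 6 - a*x (T(a, x) = 6 - x*a = 6 - a*x)
j(d, S) = -296 (j(d, S) = -8*(18 + 19) = -8*37 = -296)
H = -3128/413 ≈ -7.5739
√(H + j(T(3, 1), 23)) = √(-3128/413 - 296) = √(-125376/413) = 8*I*√809067/413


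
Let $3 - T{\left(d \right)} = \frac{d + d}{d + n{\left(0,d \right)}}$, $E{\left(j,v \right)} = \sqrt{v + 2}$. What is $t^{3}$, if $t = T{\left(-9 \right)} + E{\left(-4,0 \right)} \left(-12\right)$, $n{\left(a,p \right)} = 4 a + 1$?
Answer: $\frac{41499}{64} - \frac{13905 \sqrt{2}}{4} \approx -4267.7$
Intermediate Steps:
$n{\left(a,p \right)} = 1 + 4 a$
$E{\left(j,v \right)} = \sqrt{2 + v}$
$T{\left(d \right)} = 3 - \frac{2 d}{1 + d}$ ($T{\left(d \right)} = 3 - \frac{d + d}{d + \left(1 + 4 \cdot 0\right)} = 3 - \frac{2 d}{d + \left(1 + 0\right)} = 3 - \frac{2 d}{d + 1} = 3 - \frac{2 d}{1 + d}$)
$t = \frac{3}{4} - 12 \sqrt{2}$ ($t = \frac{3 - 9}{1 - 9} + \sqrt{2 + 0} \left(-12\right) = \frac{1}{-8} \left(-6\right) + \sqrt{2} \left(-12\right) = \left(- \frac{1}{8}\right) \left(-6\right) - 12 \sqrt{2} = \frac{3}{4} - 12 \sqrt{2} \approx -16.221$)
$t^{3} = \left(\frac{3}{4} - 12 \sqrt{2}\right)^{3}$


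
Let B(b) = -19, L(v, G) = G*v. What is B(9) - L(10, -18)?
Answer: 161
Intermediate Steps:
B(9) - L(10, -18) = -19 - (-18)*10 = -19 - 1*(-180) = -19 + 180 = 161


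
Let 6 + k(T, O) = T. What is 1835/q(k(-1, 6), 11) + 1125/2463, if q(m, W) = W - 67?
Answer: -1485535/45976 ≈ -32.311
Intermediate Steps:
k(T, O) = -6 + T
q(m, W) = -67 + W
1835/q(k(-1, 6), 11) + 1125/2463 = 1835/(-67 + 11) + 1125/2463 = 1835/(-56) + 1125*(1/2463) = 1835*(-1/56) + 375/821 = -1835/56 + 375/821 = -1485535/45976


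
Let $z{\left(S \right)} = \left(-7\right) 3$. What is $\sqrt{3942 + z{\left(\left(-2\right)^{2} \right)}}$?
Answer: $\sqrt{3921} \approx 62.618$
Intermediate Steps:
$z{\left(S \right)} = -21$
$\sqrt{3942 + z{\left(\left(-2\right)^{2} \right)}} = \sqrt{3942 - 21} = \sqrt{3921}$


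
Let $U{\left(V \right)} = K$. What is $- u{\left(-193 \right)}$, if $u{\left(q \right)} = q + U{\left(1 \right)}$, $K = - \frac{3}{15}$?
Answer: $\frac{966}{5} \approx 193.2$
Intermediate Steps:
$K = - \frac{1}{5}$ ($K = \left(-3\right) \frac{1}{15} = - \frac{1}{5} \approx -0.2$)
$U{\left(V \right)} = - \frac{1}{5}$
$u{\left(q \right)} = - \frac{1}{5} + q$ ($u{\left(q \right)} = q - \frac{1}{5} = - \frac{1}{5} + q$)
$- u{\left(-193 \right)} = - (- \frac{1}{5} - 193) = \left(-1\right) \left(- \frac{966}{5}\right) = \frac{966}{5}$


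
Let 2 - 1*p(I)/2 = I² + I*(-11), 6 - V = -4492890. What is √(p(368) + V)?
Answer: 2*√1057537 ≈ 2056.7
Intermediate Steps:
V = 4492896 (V = 6 - 1*(-4492890) = 6 + 4492890 = 4492896)
p(I) = 4 - 2*I² + 22*I (p(I) = 4 - 2*(I² + I*(-11)) = 4 - 2*(I² - 11*I) = 4 + (-2*I² + 22*I) = 4 - 2*I² + 22*I)
√(p(368) + V) = √((4 - 2*368² + 22*368) + 4492896) = √((4 - 2*135424 + 8096) + 4492896) = √((4 - 270848 + 8096) + 4492896) = √(-262748 + 4492896) = √4230148 = 2*√1057537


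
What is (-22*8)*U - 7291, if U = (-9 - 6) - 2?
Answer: -4299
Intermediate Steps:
U = -17 (U = -15 - 2 = -17)
(-22*8)*U - 7291 = -22*8*(-17) - 7291 = -176*(-17) - 7291 = 2992 - 7291 = -4299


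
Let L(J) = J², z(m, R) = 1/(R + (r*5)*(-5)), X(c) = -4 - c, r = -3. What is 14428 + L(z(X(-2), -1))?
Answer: 79007729/5476 ≈ 14428.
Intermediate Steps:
z(m, R) = 1/(75 + R) (z(m, R) = 1/(R - 3*5*(-5)) = 1/(R - 15*(-5)) = 1/(R + 75) = 1/(75 + R))
14428 + L(z(X(-2), -1)) = 14428 + (1/(75 - 1))² = 14428 + (1/74)² = 14428 + 1/5476 = 79007729/5476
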